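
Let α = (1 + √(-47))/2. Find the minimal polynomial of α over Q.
m_α(x) = x^2 - x + 12

From 2α - 1 = √(-47), squaring gives (2α - 1)^2 = -47, i.e. 4α^2 - 4α + 1 = -47, so α^2 - α + (1 + 47)/4 = 0. Since -47 ≡ 1 (mod 4), (1 + 47)/4 = 12 ∈ Z. The polynomial x^2 - x + 12 has discriminant 1 - 4·(12) = -47, which is not a perfect square in Q (d = -47 is squarefree and ≠ 1), so x^2 - x + 12 is irreducible over Q. It is the minimal polynomial of α.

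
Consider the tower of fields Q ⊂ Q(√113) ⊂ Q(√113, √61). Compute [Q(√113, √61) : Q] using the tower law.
[Q(√113, √61) : Q] = 4

[Q(√113):Q] = 2 (min poly x^2 - 113, irreducible since 113 is squarefree > 1). For the top step, suppose √61 ∈ Q(√113), say √61 = c + d√113 with c, d ∈ Q. Squaring: 61 = c^2 + 113d^2 + 2cd√113. Since √113 ∉ Q this forces 2cd = 0. If d = 0 then √61 = c ∈ Q, contradicting 61 squarefree > 1. If c = 0 then 61 = 113d^2, so 113·61 = (113d)^2 is a perfect square in Q — but 113·61 = 6893 is not a perfect square (since 113 and 61 are distinct squarefree integers). Contradiction. Hence √61 ∉ Q(√113), so x^2 - 61 stays irreducible over Q(√113) and [Q(√113, √61) : Q(√113)] = 2. By the tower law, [Q(√113, √61) : Q] = 2 · 2 = 4.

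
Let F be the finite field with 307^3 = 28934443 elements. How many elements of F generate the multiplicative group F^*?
There are φ(28934442) = 8854272 primitive elements

F_q^* is cyclic of order q - 1 = 28934442. A cyclic group of order m has exactly φ(m) generators. Here m = 28934442 = 2 · 3^3 · 17 · 43 · 733, so the number of primitive elements is φ(28934442) = 8854272.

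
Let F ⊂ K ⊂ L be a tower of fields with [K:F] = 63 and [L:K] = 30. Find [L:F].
[L:F] = 1890

The tower law says that for any tower of field extensions F ⊂ K ⊂ L with finite degrees, [L:F] = [L:K] · [K:F]. Here this gives [L:F] = 30 · 63 = 1890.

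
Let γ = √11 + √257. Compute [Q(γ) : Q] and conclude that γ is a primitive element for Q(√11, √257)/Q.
[Q(γ) : Q] = 4 (equivalently, Q(γ) = Q(√11, √257))

Obviously Q(γ) ⊆ Q(√11, √257), and [Q(√11, √257):Q] = 4 (since 11, 257 are distinct squarefree integers > 1 with 2827 not a perfect square). To show equality we compute the minimal polynomial of γ. From γ = √11 + √257: γ^2 = 11 + 2√(2827) + 257 = 268 + 2√(2827), so γ^2 - 268 = 2√(2827); squaring, (γ^2 - 268)^2 = 4·2827, i.e. γ^4 - 536γ^2 + 71824 - 11308 = 0, i.e. γ^4 - 536γ^2 + 60516 = 0. So γ is a root of x^4 - 536x^2 + 60516. This polynomial is irreducible over Q: it has no rational root (each ±√11 ± √257 is irrational), and any factorization into two quadratics over Q would force √(2827) ∈ Q (pairing opposite roots) or √11, √257 ∈ Q (other pairings), all impossible. Hence [Q(γ):Q] = 4 = [Q(√11, √257):Q], so Q(γ) = Q(√11, √257).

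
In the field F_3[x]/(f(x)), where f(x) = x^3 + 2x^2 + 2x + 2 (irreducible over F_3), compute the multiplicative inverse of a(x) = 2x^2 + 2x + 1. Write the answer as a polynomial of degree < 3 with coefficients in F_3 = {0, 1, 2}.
a(x)^(-1) ≡ 2x^2 + x (mod f(x))

Since f is irreducible over F_3, F_3[x]/(f) is a field and a(x) ≠ 0 has an inverse. Apply the extended Euclidean algorithm to f(x) and a(x) in F_3[x]: f(x) = (2x + 2)·a(x) + (2x);  a(x) = (x + 1)·(2x) + (1). The last nonzero remainder is the constant 1 = gcd(f, a) in F_3. Back-substituting through the division chain expresses 1 = s(x)·a(x) + t(x)·f(x) with s(x) ≡ 2x^2 + x (mod f), so a(x)^(-1) ≡ s(x) = 2x^2 + x (mod f). Check: (2x^2 + 2x + 1)·(2x^2 + x) = x^4 + x^2 + x ≡ 1 (mod x^3 + 2x^2 + 2x + 2).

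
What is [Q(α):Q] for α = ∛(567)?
[Q(α):Q] = 3

The minimal polynomial of α is x^3 - 567, irreducible over Q since 567 is not a perfect cube (so x^3 - 567 has no rational root). Hence [Q(α):Q] = deg(m_α) = 3.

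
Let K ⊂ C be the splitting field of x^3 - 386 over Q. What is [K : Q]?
[K : Q] = 6

The roots of x^3 - 386 are ∛386, ω∛386, ω^2∛386 where ω = e^(2πi/3) is a primitive cube root of unity, so K = Q(∛386, ω). Now [Q(∛386):Q] = 3 (since 386 is not a perfect cube, x^3 - 386 is irreducible) and [Q(ω):Q] = 2. Both 2 and 3 divide [K:Q], and [K:Q] ≤ 3·2 = 6, so [K:Q] = 6. (Equivalently: Q(∛386) ⊂ R but ω ∉ R, so [K : Q(∛386)] = 2.)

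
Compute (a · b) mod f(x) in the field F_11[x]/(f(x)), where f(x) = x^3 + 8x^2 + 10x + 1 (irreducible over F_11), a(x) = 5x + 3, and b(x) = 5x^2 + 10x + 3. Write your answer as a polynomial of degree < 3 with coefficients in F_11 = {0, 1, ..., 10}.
a · b ≡ 8x^2 + 4x + 6 (mod f(x))

Multiply in F_11[x]: a(x)·b(x) = (5x + 3)·(5x^2 + 10x + 3) = 3x^3 + 10x^2 + x + 9. This has degree ≥ 3, so divide by f(x) over F_11: 3x^3 + 10x^2 + x + 9 = (3)·(x^3 + 8x^2 + 10x + 1) + (8x^2 + 4x + 6). Hence a·b ≡ 8x^2 + 4x + 6 (mod f). (F_11[x]/(f) is a field with 11^3 = 1331 elements since f is irreducible of degree 3.)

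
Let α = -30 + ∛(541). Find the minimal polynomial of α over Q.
m_α(x) = x^3 + 90x^2 + 2700x + 26459

Set β = α + 30 = ∛(541), so β^3 = 541. Then (α + 30)^3 - 541 = 0, i.e. α is a root of g(x) = (x + 30)^3 - 541 = x^3 + 90x^2 + 2700x + 26459. Since g(x) = h(x + 30) where h(x) = x^3 - 541, and h is irreducible over Q (because 541 is not a perfect cube, so h has no rational root, and a monic cubic with no rational root is irreducible), g is also irreducible (irreducibility is preserved under the substitution x → x + 30). Hence m_α(x) = x^3 + 90x^2 + 2700x + 26459.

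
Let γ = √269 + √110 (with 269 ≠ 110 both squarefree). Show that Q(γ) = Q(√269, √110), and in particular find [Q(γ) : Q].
[Q(γ) : Q] = 4 (equivalently, Q(γ) = Q(√269, √110))

Obviously Q(γ) ⊆ Q(√269, √110), and [Q(√269, √110):Q] = 4 (since 269, 110 are distinct squarefree integers > 1 with 29590 not a perfect square). To show equality we compute the minimal polynomial of γ. From γ = √269 + √110: γ^2 = 269 + 2√(29590) + 110 = 379 + 2√(29590), so γ^2 - 379 = 2√(29590); squaring, (γ^2 - 379)^2 = 4·29590, i.e. γ^4 - 758γ^2 + 143641 - 118360 = 0, i.e. γ^4 - 758γ^2 + 25281 = 0. So γ is a root of x^4 - 758x^2 + 25281. This polynomial is irreducible over Q: it has no rational root (each ±√269 ± √110 is irrational), and any factorization into two quadratics over Q would force √(29590) ∈ Q (pairing opposite roots) or √269, √110 ∈ Q (other pairings), all impossible. Hence [Q(γ):Q] = 4 = [Q(√269, √110):Q], so Q(γ) = Q(√269, √110).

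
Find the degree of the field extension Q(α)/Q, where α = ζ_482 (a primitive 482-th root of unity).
[Q(α):Q] = 240

The minimal polynomial of ζ_482 over Q is the 482-th cyclotomic polynomial Φ_482(x), which is irreducible over Q and has degree φ(482) = 240. Hence [Q(α):Q] = φ(482) = 240.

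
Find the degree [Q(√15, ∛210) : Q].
[Q(√15, ∛210) : Q] = 6

Let L = Q(√15, ∛210). Since Q(√15) ⊂ L and [Q(√15):Q] = 2, the tower law gives 2 | [L:Q]. Likewise Q(∛210) ⊂ L with [Q(∛210):Q] = 3 (because 210 is not a perfect cube), so 3 | [L:Q]. As gcd(2,3) = 1, [L:Q] is divisible by 6. Conversely L is generated over Q by √15 and ∛210, so [L:Q] ≤ 2·3 = 6. Therefore [Q(√15, ∛210) : Q] = 6.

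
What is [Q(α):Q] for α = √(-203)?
[Q(α):Q] = 2

[Q(α):Q] equals the degree of the minimal polynomial of α. Here α^2 = -203 and x^2 + 203 is irreducible (d = -203 is squarefree, ≠ 1, hence not a square), so deg(m_α) = 2. Thus [Q(α):Q] = 2.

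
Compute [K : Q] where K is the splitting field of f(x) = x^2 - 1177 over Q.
[K : Q] = 2

f(x) = x^2 - 1177 factors as (x - √1177)(x + √1177). The splitting field is K = Q(√1177). Since 1177 is squarefree and > 1, it is not a perfect square, so x^2 - 1177 is irreducible over Q and [Q(√1177) : Q] = 2. Hence [K : Q] = 2.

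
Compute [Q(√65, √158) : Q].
[Q(√65, √158) : Q] = 4

[Q(√65):Q] = 2 (min poly x^2 - 65, irreducible since 65 is squarefree > 1). For the top step, suppose √158 ∈ Q(√65), say √158 = c + d√65 with c, d ∈ Q. Squaring: 158 = c^2 + 65d^2 + 2cd√65. Since √65 ∉ Q this forces 2cd = 0. If d = 0 then √158 = c ∈ Q, contradicting 158 squarefree > 1. If c = 0 then 158 = 65d^2, so 65·158 = (65d)^2 is a perfect square in Q — but 65·158 = 10270 is not a perfect square (since 65 and 158 are distinct squarefree integers). Contradiction. Hence √158 ∉ Q(√65), so x^2 - 158 stays irreducible over Q(√65) and [Q(√65, √158) : Q(√65)] = 2. By the tower law, [Q(√65, √158) : Q] = 2 · 2 = 4.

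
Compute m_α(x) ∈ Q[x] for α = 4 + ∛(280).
m_α(x) = x^3 - 12x^2 + 48x - 344

Set β = α - 4 = ∛(280), so β^3 = 280. Then (α - 4)^3 - 280 = 0, i.e. α is a root of g(x) = (x - 4)^3 - 280 = x^3 - 12x^2 + 48x - 344. Since g(x) = h(x - 4) where h(x) = x^3 - 280, and h is irreducible over Q (because 280 is not a perfect cube, so h has no rational root, and a monic cubic with no rational root is irreducible), g is also irreducible (irreducibility is preserved under the substitution x → x - 4). Hence m_α(x) = x^3 - 12x^2 + 48x - 344.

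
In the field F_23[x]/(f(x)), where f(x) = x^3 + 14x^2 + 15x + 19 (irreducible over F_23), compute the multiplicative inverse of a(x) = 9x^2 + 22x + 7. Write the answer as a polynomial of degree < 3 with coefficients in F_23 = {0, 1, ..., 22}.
a(x)^(-1) ≡ 11x^2 + 8x + 18 (mod f(x))

Since f is irreducible over F_23, F_23[x]/(f) is a field and a(x) ≠ 0 has an inverse. Apply the extended Euclidean algorithm to f(x) and a(x) in F_23[x]: f(x) = (18x + 1)·a(x) + (5x + 12);  a(x) = (11x + 1)·(5x + 12) + (18). The last nonzero remainder is the constant 18 = gcd(f, a) in F_23. Back-substituting through the division chain expresses 18 = s(x)·a(x) + t(x)·f(x) with s(x) ≡ 14x^2 + 6x + 2 (mod f), so (14x^2 + 6x + 2)·a(x) ≡ 18 (mod f). Multiplying by 18^(-1) ≡ 9 in F_23 gives a(x)^(-1) ≡ 9·(14x^2 + 6x + 2) ≡ 11x^2 + 8x + 18 (mod f). Check: (9x^2 + 22x + 7)·(11x^2 + 8x + 18) = 7x^4 + 15x^3 + x^2 + 15x + 11 ≡ 1 (mod x^3 + 14x^2 + 15x + 19).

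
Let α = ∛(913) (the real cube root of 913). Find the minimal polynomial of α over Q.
m_α(x) = x^3 - 913

α satisfies α^3 = 913, so x^3 - 913 annihilates α. By the rational root test, a rational root p/q (in lowest terms) of x^3 - 913 would satisfy p^3 = 913 q^3, forcing q = 1 and p^3 = 913; but 913 is not a perfect cube, contradiction. A monic cubic over Q with no rational root is irreducible (any nontrivial factorization would include a linear factor). Hence x^3 - 913 is the minimal polynomial of α, and in particular [Q(α):Q] = 3.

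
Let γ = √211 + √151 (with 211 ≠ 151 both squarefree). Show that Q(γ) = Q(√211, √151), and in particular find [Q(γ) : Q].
[Q(γ) : Q] = 4 (equivalently, Q(γ) = Q(√211, √151))

Obviously Q(γ) ⊆ Q(√211, √151), and [Q(√211, √151):Q] = 4 (since 211, 151 are distinct squarefree integers > 1 with 31861 not a perfect square). To show equality we compute the minimal polynomial of γ. From γ = √211 + √151: γ^2 = 211 + 2√(31861) + 151 = 362 + 2√(31861), so γ^2 - 362 = 2√(31861); squaring, (γ^2 - 362)^2 = 4·31861, i.e. γ^4 - 724γ^2 + 131044 - 127444 = 0, i.e. γ^4 - 724γ^2 + 3600 = 0. So γ is a root of x^4 - 724x^2 + 3600. This polynomial is irreducible over Q: it has no rational root (each ±√211 ± √151 is irrational), and any factorization into two quadratics over Q would force √(31861) ∈ Q (pairing opposite roots) or √211, √151 ∈ Q (other pairings), all impossible. Hence [Q(γ):Q] = 4 = [Q(√211, √151):Q], so Q(γ) = Q(√211, √151).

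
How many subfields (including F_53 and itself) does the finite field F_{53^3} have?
F_{53^3} has 2 subfields

The subfields of F_{p^n} are exactly the fields F_{p^d} for d | n (each is the fixed field of the unique index-d subgroup of Gal(F_{p^n}/F_p) ≅ Z/nZ). The divisors of n = 3 are {1, 3}, giving 2 subfields: F_{53^1}, F_{53^3}.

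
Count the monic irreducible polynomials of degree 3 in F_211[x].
There are 3131240 monic irreducible polynomials of degree 3 over F_211

Each element of F_{211^3} that lies in no proper subfield is a root of exactly one monic irreducible of degree 3 over F_211, and each such polynomial has 3 distinct roots in F_{211^3}. By Möbius inversion the count is N_211(3) = (1/3) Σ_{d|3} μ(3/d) · 211^d = (1/3)(μ(3)·211^1 + μ(1)·211^3) = 9393720/3 = 3131240.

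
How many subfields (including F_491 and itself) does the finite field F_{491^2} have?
F_{491^2} has 2 subfields

The subfields of F_{p^n} are exactly the fields F_{p^d} for d | n (each is the fixed field of the unique index-d subgroup of Gal(F_{p^n}/F_p) ≅ Z/nZ). The divisors of n = 2 are {1, 2}, giving 2 subfields: F_{491^1}, F_{491^2}.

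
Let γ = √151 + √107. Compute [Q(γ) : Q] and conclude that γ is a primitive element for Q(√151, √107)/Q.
[Q(γ) : Q] = 4 (equivalently, Q(γ) = Q(√151, √107))

Obviously Q(γ) ⊆ Q(√151, √107), and [Q(√151, √107):Q] = 4 (since 151, 107 are distinct squarefree integers > 1 with 16157 not a perfect square). To show equality we compute the minimal polynomial of γ. From γ = √151 + √107: γ^2 = 151 + 2√(16157) + 107 = 258 + 2√(16157), so γ^2 - 258 = 2√(16157); squaring, (γ^2 - 258)^2 = 4·16157, i.e. γ^4 - 516γ^2 + 66564 - 64628 = 0, i.e. γ^4 - 516γ^2 + 1936 = 0. So γ is a root of x^4 - 516x^2 + 1936. This polynomial is irreducible over Q: it has no rational root (each ±√151 ± √107 is irrational), and any factorization into two quadratics over Q would force √(16157) ∈ Q (pairing opposite roots) or √151, √107 ∈ Q (other pairings), all impossible. Hence [Q(γ):Q] = 4 = [Q(√151, √107):Q], so Q(γ) = Q(√151, √107).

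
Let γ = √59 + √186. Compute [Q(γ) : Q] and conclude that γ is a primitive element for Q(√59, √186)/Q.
[Q(γ) : Q] = 4 (equivalently, Q(γ) = Q(√59, √186))

Obviously Q(γ) ⊆ Q(√59, √186), and [Q(√59, √186):Q] = 4 (since 59, 186 are distinct squarefree integers > 1 with 10974 not a perfect square). To show equality we compute the minimal polynomial of γ. From γ = √59 + √186: γ^2 = 59 + 2√(10974) + 186 = 245 + 2√(10974), so γ^2 - 245 = 2√(10974); squaring, (γ^2 - 245)^2 = 4·10974, i.e. γ^4 - 490γ^2 + 60025 - 43896 = 0, i.e. γ^4 - 490γ^2 + 16129 = 0. So γ is a root of x^4 - 490x^2 + 16129. This polynomial is irreducible over Q: it has no rational root (each ±√59 ± √186 is irrational), and any factorization into two quadratics over Q would force √(10974) ∈ Q (pairing opposite roots) or √59, √186 ∈ Q (other pairings), all impossible. Hence [Q(γ):Q] = 4 = [Q(√59, √186):Q], so Q(γ) = Q(√59, √186).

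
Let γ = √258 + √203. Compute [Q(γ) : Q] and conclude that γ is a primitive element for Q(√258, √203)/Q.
[Q(γ) : Q] = 4 (equivalently, Q(γ) = Q(√258, √203))

Obviously Q(γ) ⊆ Q(√258, √203), and [Q(√258, √203):Q] = 4 (since 258, 203 are distinct squarefree integers > 1 with 52374 not a perfect square). To show equality we compute the minimal polynomial of γ. From γ = √258 + √203: γ^2 = 258 + 2√(52374) + 203 = 461 + 2√(52374), so γ^2 - 461 = 2√(52374); squaring, (γ^2 - 461)^2 = 4·52374, i.e. γ^4 - 922γ^2 + 212521 - 209496 = 0, i.e. γ^4 - 922γ^2 + 3025 = 0. So γ is a root of x^4 - 922x^2 + 3025. This polynomial is irreducible over Q: it has no rational root (each ±√258 ± √203 is irrational), and any factorization into two quadratics over Q would force √(52374) ∈ Q (pairing opposite roots) or √258, √203 ∈ Q (other pairings), all impossible. Hence [Q(γ):Q] = 4 = [Q(√258, √203):Q], so Q(γ) = Q(√258, √203).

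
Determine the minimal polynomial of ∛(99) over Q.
m_α(x) = x^3 - 99

α satisfies α^3 = 99, so x^3 - 99 annihilates α. By the rational root test, a rational root p/q (in lowest terms) of x^3 - 99 would satisfy p^3 = 99 q^3, forcing q = 1 and p^3 = 99; but 99 is not a perfect cube, contradiction. A monic cubic over Q with no rational root is irreducible (any nontrivial factorization would include a linear factor). Hence x^3 - 99 is the minimal polynomial of α, and in particular [Q(α):Q] = 3.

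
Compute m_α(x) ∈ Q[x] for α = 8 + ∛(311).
m_α(x) = x^3 - 24x^2 + 192x - 823

Set β = α - 8 = ∛(311), so β^3 = 311. Then (α - 8)^3 - 311 = 0, i.e. α is a root of g(x) = (x - 8)^3 - 311 = x^3 - 24x^2 + 192x - 823. Since g(x) = h(x - 8) where h(x) = x^3 - 311, and h is irreducible over Q (because 311 is not a perfect cube, so h has no rational root, and a monic cubic with no rational root is irreducible), g is also irreducible (irreducibility is preserved under the substitution x → x - 8). Hence m_α(x) = x^3 - 24x^2 + 192x - 823.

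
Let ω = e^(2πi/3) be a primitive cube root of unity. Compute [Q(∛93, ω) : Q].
[Q(∛93, ω) : Q] = 6

[Q(∛93):Q] = 3 (min poly x^3 - 93, irreducible since 93 is not a perfect cube). [Q(ω):Q] = 2 (min poly x^2 + x + 1). Since Q(∛93) ⊂ R and ω ∉ R, we have ω ∉ Q(∛93), so x^2 + x + 1 remains irreducible over Q(∛93) and [Q(∛93, ω) : Q(∛93)] = 2. By the tower law, [Q(∛93, ω) : Q] = 3 · 2 = 6. (In fact Q(∛93, ω) is the splitting field of x^3 - 93 over Q.)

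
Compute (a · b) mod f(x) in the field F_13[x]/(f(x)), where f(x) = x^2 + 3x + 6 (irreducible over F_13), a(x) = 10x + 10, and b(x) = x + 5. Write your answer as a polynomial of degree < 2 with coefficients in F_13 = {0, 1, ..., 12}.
a · b ≡ 4x + 3 (mod f(x))

Multiply in F_13[x]: a(x)·b(x) = (10x + 10)·(x + 5) = 10x^2 + 8x + 11. This has degree ≥ 2, so divide by f(x) over F_13: 10x^2 + 8x + 11 = (10)·(x^2 + 3x + 6) + (4x + 3). Hence a·b ≡ 4x + 3 (mod f). (F_13[x]/(f) is a field with 13^2 = 169 elements since f is irreducible of degree 2.)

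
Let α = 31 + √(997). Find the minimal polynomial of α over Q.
m_α(x) = x^2 - 62x - 36

From α - 31 = √(997), squaring gives (α - 31)^2 = 997, i.e. α^2 - 62α + 961 = 997, so α^2 - 62α - 36 = 0. The discriminant of x^2 - 62x - 36 is (-62)^2 - 4·(-36) = 3844 + 144 = 3988, and 4·(997) is not a perfect square in Q since 997 is squarefree and ≠ 1. Hence x^2 - 62x - 36 is irreducible over Q and is the minimal polynomial of α.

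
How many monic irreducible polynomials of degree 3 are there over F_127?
There are 682752 monic irreducible polynomials of degree 3 over F_127

Each element of F_{127^3} that lies in no proper subfield is a root of exactly one monic irreducible of degree 3 over F_127, and each such polynomial has 3 distinct roots in F_{127^3}. By Möbius inversion the count is N_127(3) = (1/3) Σ_{d|3} μ(3/d) · 127^d = (1/3)(μ(3)·127^1 + μ(1)·127^3) = 2048256/3 = 682752.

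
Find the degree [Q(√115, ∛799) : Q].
[Q(√115, ∛799) : Q] = 6

Let L = Q(√115, ∛799). Since Q(√115) ⊂ L and [Q(√115):Q] = 2, the tower law gives 2 | [L:Q]. Likewise Q(∛799) ⊂ L with [Q(∛799):Q] = 3 (because 799 is not a perfect cube), so 3 | [L:Q]. As gcd(2,3) = 1, [L:Q] is divisible by 6. Conversely L is generated over Q by √115 and ∛799, so [L:Q] ≤ 2·3 = 6. Therefore [Q(√115, ∛799) : Q] = 6.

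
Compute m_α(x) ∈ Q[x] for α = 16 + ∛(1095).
m_α(x) = x^3 - 48x^2 + 768x - 5191

Set β = α - 16 = ∛(1095), so β^3 = 1095. Then (α - 16)^3 - 1095 = 0, i.e. α is a root of g(x) = (x - 16)^3 - 1095 = x^3 - 48x^2 + 768x - 5191. Since g(x) = h(x - 16) where h(x) = x^3 - 1095, and h is irreducible over Q (because 1095 is not a perfect cube, so h has no rational root, and a monic cubic with no rational root is irreducible), g is also irreducible (irreducibility is preserved under the substitution x → x - 16). Hence m_α(x) = x^3 - 48x^2 + 768x - 5191.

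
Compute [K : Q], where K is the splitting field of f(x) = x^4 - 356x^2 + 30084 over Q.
[K : Q] = 4

Solving the quadratic in x^2: x^2 = (356 ± √(356^2 - 4·30084))/2 = (356 ± √6400)/2 = (356 ± 80)/2, giving x^2 = 218 or x^2 = 138. So f(x) = (x^2 - 218)(x^2 - 138) and the roots of f are ±√218, ±√138. Hence the splitting field is K = Q(√218, √138). Since 218 and 138 are distinct squarefree integers > 1, their product 30084 is not a perfect square, so √138 ∉ Q(√218). By the tower law [K:Q] = [Q(√218,√138):Q(√218)] · [Q(√218):Q] = 2 · 2 = 4.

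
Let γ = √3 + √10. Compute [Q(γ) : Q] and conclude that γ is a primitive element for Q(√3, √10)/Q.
[Q(γ) : Q] = 4 (equivalently, Q(γ) = Q(√3, √10))

Obviously Q(γ) ⊆ Q(√3, √10), and [Q(√3, √10):Q] = 4 (since 3, 10 are distinct squarefree integers > 1 with 30 not a perfect square). To show equality we compute the minimal polynomial of γ. From γ = √3 + √10: γ^2 = 3 + 2√(30) + 10 = 13 + 2√(30), so γ^2 - 13 = 2√(30); squaring, (γ^2 - 13)^2 = 4·30, i.e. γ^4 - 26γ^2 + 169 - 120 = 0, i.e. γ^4 - 26γ^2 + 49 = 0. So γ is a root of x^4 - 26x^2 + 49. This polynomial is irreducible over Q: it has no rational root (each ±√3 ± √10 is irrational), and any factorization into two quadratics over Q would force √(30) ∈ Q (pairing opposite roots) or √3, √10 ∈ Q (other pairings), all impossible. Hence [Q(γ):Q] = 4 = [Q(√3, √10):Q], so Q(γ) = Q(√3, √10).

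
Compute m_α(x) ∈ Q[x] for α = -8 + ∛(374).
m_α(x) = x^3 + 24x^2 + 192x + 138

Set β = α + 8 = ∛(374), so β^3 = 374. Then (α + 8)^3 - 374 = 0, i.e. α is a root of g(x) = (x + 8)^3 - 374 = x^3 + 24x^2 + 192x + 138. Since g(x) = h(x + 8) where h(x) = x^3 - 374, and h is irreducible over Q (because 374 is not a perfect cube, so h has no rational root, and a monic cubic with no rational root is irreducible), g is also irreducible (irreducibility is preserved under the substitution x → x + 8). Hence m_α(x) = x^3 + 24x^2 + 192x + 138.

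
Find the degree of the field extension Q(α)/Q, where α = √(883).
[Q(α):Q] = 2

[Q(α):Q] equals the degree of the minimal polynomial of α. Here α^2 = 883 and x^2 - 883 is irreducible (d = 883 is squarefree, ≠ 1, hence not a square), so deg(m_α) = 2. Thus [Q(α):Q] = 2.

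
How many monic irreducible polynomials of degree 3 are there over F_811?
There are 177803640 monic irreducible polynomials of degree 3 over F_811

Each element of F_{811^3} that lies in no proper subfield is a root of exactly one monic irreducible of degree 3 over F_811, and each such polynomial has 3 distinct roots in F_{811^3}. By Möbius inversion the count is N_811(3) = (1/3) Σ_{d|3} μ(3/d) · 811^d = (1/3)(μ(3)·811^1 + μ(1)·811^3) = 533410920/3 = 177803640.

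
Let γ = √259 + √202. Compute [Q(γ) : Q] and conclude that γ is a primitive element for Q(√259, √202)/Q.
[Q(γ) : Q] = 4 (equivalently, Q(γ) = Q(√259, √202))

Obviously Q(γ) ⊆ Q(√259, √202), and [Q(√259, √202):Q] = 4 (since 259, 202 are distinct squarefree integers > 1 with 52318 not a perfect square). To show equality we compute the minimal polynomial of γ. From γ = √259 + √202: γ^2 = 259 + 2√(52318) + 202 = 461 + 2√(52318), so γ^2 - 461 = 2√(52318); squaring, (γ^2 - 461)^2 = 4·52318, i.e. γ^4 - 922γ^2 + 212521 - 209272 = 0, i.e. γ^4 - 922γ^2 + 3249 = 0. So γ is a root of x^4 - 922x^2 + 3249. This polynomial is irreducible over Q: it has no rational root (each ±√259 ± √202 is irrational), and any factorization into two quadratics over Q would force √(52318) ∈ Q (pairing opposite roots) or √259, √202 ∈ Q (other pairings), all impossible. Hence [Q(γ):Q] = 4 = [Q(√259, √202):Q], so Q(γ) = Q(√259, √202).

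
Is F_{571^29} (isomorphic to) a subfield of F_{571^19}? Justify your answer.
No: F_{571^29} is not a subfield of F_{571^19}

F_{p^m} embeds in F_{p^n} iff m | n. Here 29 ∤ 19 (since 19 = 0·29 + 19 with remainder 19 ≠ 0), so F_{571^29} is not a subfield of F_{571^19}. Equivalently: if it were, the tower law would give 29 = [F_{571^29}:F_571] dividing [F_{571^19}:F_571] = 19, contradiction.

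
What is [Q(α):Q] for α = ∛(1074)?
[Q(α):Q] = 3

The minimal polynomial of α is x^3 - 1074, irreducible over Q since 1074 is not a perfect cube (so x^3 - 1074 has no rational root). Hence [Q(α):Q] = deg(m_α) = 3.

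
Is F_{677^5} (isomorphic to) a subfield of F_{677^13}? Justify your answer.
No: F_{677^5} is not a subfield of F_{677^13}

F_{p^m} embeds in F_{p^n} iff m | n. Here 5 ∤ 13 (since 13 = 2·5 + 3 with remainder 3 ≠ 0), so F_{677^5} is not a subfield of F_{677^13}. Equivalently: if it were, the tower law would give 5 = [F_{677^5}:F_677] dividing [F_{677^13}:F_677] = 13, contradiction.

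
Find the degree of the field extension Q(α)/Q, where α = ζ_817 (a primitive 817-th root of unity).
[Q(α):Q] = 756

The minimal polynomial of ζ_817 over Q is the 817-th cyclotomic polynomial Φ_817(x), which is irreducible over Q and has degree φ(817) = 756. Hence [Q(α):Q] = φ(817) = 756.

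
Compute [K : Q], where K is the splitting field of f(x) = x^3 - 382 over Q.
[K : Q] = 6

The roots of x^3 - 382 are ∛382, ω∛382, ω^2∛382 where ω = e^(2πi/3) is a primitive cube root of unity, so K = Q(∛382, ω). Now [Q(∛382):Q] = 3 (since 382 is not a perfect cube, x^3 - 382 is irreducible) and [Q(ω):Q] = 2. Both 2 and 3 divide [K:Q], and [K:Q] ≤ 3·2 = 6, so [K:Q] = 6. (Equivalently: Q(∛382) ⊂ R but ω ∉ R, so [K : Q(∛382)] = 2.)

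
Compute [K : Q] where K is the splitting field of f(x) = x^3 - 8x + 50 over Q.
[K : Q] = 6

By the rational root test, any rational root of the monic integer polynomial f(x) = x^3 - 8x + 50 must be an integer dividing the constant term 50, i.e. one of ±{1, 2, 5, 10, 25, 50}. Evaluating: f(1) = 43, f(-1) = 57, f(2) = 42, f(-2) = 58, f(5) = 135, f(-5) = -35, f(10) = 970, f(-10) = -870, f(25) = 15475, f(-25) = -15375, f(50) = 124650, f(-50) = -124550; none is 0, so f has no rational root and is therefore irreducible over Q (a cubic with no linear factor over a field is irreducible). For an irreducible cubic, the Galois group is A_3 or S_3 according as the discriminant disc(f) = -4a^3 - 27b^2 = -4·(-8)^3 - 27·(50)^2 = -65452 is or is not a square in Q. Here disc(f) = -65452 is not a perfect square in Q, so the Galois group of f over Q is not contained in A_3 and must be all of S_3. The splitting field has degree |S_3| = 6 over Q, so [K : Q] = 6.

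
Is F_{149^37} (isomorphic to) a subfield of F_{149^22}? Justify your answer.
No: F_{149^37} is not a subfield of F_{149^22}

F_{p^m} embeds in F_{p^n} iff m | n. Here 37 ∤ 22 (since 22 = 0·37 + 22 with remainder 22 ≠ 0), so F_{149^37} is not a subfield of F_{149^22}. Equivalently: if it were, the tower law would give 37 = [F_{149^37}:F_149] dividing [F_{149^22}:F_149] = 22, contradiction.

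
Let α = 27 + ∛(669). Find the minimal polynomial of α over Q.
m_α(x) = x^3 - 81x^2 + 2187x - 20352

Set β = α - 27 = ∛(669), so β^3 = 669. Then (α - 27)^3 - 669 = 0, i.e. α is a root of g(x) = (x - 27)^3 - 669 = x^3 - 81x^2 + 2187x - 20352. Since g(x) = h(x - 27) where h(x) = x^3 - 669, and h is irreducible over Q (because 669 is not a perfect cube, so h has no rational root, and a monic cubic with no rational root is irreducible), g is also irreducible (irreducibility is preserved under the substitution x → x - 27). Hence m_α(x) = x^3 - 81x^2 + 2187x - 20352.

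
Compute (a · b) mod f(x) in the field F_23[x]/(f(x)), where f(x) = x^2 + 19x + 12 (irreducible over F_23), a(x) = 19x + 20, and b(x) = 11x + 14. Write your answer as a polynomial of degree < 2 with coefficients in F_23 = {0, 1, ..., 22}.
a · b ≡ 11x + 3 (mod f(x))

Multiply in F_23[x]: a(x)·b(x) = (19x + 20)·(11x + 14) = 2x^2 + 3x + 4. This has degree ≥ 2, so divide by f(x) over F_23: 2x^2 + 3x + 4 = (2)·(x^2 + 19x + 12) + (11x + 3). Hence a·b ≡ 11x + 3 (mod f). (F_23[x]/(f) is a field with 23^2 = 529 elements since f is irreducible of degree 2.)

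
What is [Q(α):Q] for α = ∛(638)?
[Q(α):Q] = 3

The minimal polynomial of α is x^3 - 638, irreducible over Q since 638 is not a perfect cube (so x^3 - 638 has no rational root). Hence [Q(α):Q] = deg(m_α) = 3.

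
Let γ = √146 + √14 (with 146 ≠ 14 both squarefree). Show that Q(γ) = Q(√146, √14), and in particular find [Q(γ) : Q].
[Q(γ) : Q] = 4 (equivalently, Q(γ) = Q(√146, √14))

Obviously Q(γ) ⊆ Q(√146, √14), and [Q(√146, √14):Q] = 4 (since 146, 14 are distinct squarefree integers > 1 with 2044 not a perfect square). To show equality we compute the minimal polynomial of γ. From γ = √146 + √14: γ^2 = 146 + 2√(2044) + 14 = 160 + 2√(2044), so γ^2 - 160 = 2√(2044); squaring, (γ^2 - 160)^2 = 4·2044, i.e. γ^4 - 320γ^2 + 25600 - 8176 = 0, i.e. γ^4 - 320γ^2 + 17424 = 0. So γ is a root of x^4 - 320x^2 + 17424. This polynomial is irreducible over Q: it has no rational root (each ±√146 ± √14 is irrational), and any factorization into two quadratics over Q would force √(2044) ∈ Q (pairing opposite roots) or √146, √14 ∈ Q (other pairings), all impossible. Hence [Q(γ):Q] = 4 = [Q(√146, √14):Q], so Q(γ) = Q(√146, √14).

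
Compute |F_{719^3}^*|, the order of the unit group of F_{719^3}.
|F_{719^3}^*| = 371694958

F_{719^3} has 719^3 = 371694959 elements; its multiplicative group consists of all nonzero elements, so |F_{719^3}^*| = 371694959 - 1 = 371694958. (It is cyclic since any finite subgroup of the multiplicative group of a field is cyclic.)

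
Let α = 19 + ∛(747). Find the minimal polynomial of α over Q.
m_α(x) = x^3 - 57x^2 + 1083x - 7606

Set β = α - 19 = ∛(747), so β^3 = 747. Then (α - 19)^3 - 747 = 0, i.e. α is a root of g(x) = (x - 19)^3 - 747 = x^3 - 57x^2 + 1083x - 7606. Since g(x) = h(x - 19) where h(x) = x^3 - 747, and h is irreducible over Q (because 747 is not a perfect cube, so h has no rational root, and a monic cubic with no rational root is irreducible), g is also irreducible (irreducibility is preserved under the substitution x → x - 19). Hence m_α(x) = x^3 - 57x^2 + 1083x - 7606.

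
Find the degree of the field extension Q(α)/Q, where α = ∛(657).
[Q(α):Q] = 3

The minimal polynomial of α is x^3 - 657, irreducible over Q since 657 is not a perfect cube (so x^3 - 657 has no rational root). Hence [Q(α):Q] = deg(m_α) = 3.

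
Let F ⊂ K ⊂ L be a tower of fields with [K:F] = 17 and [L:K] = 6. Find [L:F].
[L:F] = 102

The tower law says that for any tower of field extensions F ⊂ K ⊂ L with finite degrees, [L:F] = [L:K] · [K:F]. Here this gives [L:F] = 6 · 17 = 102.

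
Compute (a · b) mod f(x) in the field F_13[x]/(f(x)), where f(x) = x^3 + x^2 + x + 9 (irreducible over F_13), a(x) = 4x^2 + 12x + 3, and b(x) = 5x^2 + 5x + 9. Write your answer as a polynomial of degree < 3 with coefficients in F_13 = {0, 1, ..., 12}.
a · b ≡ 5x^2 + 7 (mod f(x))

Multiply in F_13[x]: a(x)·b(x) = (4x^2 + 12x + 3)·(5x^2 + 5x + 9) = 7x^4 + 2x^3 + 7x^2 + 6x + 1. This has degree ≥ 3, so divide by f(x) over F_13: 7x^4 + 2x^3 + 7x^2 + 6x + 1 = (7x + 8)·(x^3 + x^2 + x + 9) + (5x^2 + 7). Hence a·b ≡ 5x^2 + 7 (mod f). (F_13[x]/(f) is a field with 13^3 = 2197 elements since f is irreducible of degree 3.)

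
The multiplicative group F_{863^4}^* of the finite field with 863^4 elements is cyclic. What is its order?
|F_{863^4}^*| = 554680863360

F_{863^4} has 863^4 = 554680863361 elements; its multiplicative group consists of all nonzero elements, so |F_{863^4}^*| = 554680863361 - 1 = 554680863360. (It is cyclic since any finite subgroup of the multiplicative group of a field is cyclic.)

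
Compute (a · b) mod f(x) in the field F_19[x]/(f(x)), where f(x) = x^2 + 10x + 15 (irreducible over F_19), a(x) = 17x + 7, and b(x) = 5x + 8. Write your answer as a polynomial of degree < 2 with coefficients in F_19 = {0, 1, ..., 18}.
a · b ≡ 5x + 16 (mod f(x))

Multiply in F_19[x]: a(x)·b(x) = (17x + 7)·(5x + 8) = 9x^2 + 18. This has degree ≥ 2, so divide by f(x) over F_19: 9x^2 + 18 = (9)·(x^2 + 10x + 15) + (5x + 16). Hence a·b ≡ 5x + 16 (mod f). (F_19[x]/(f) is a field with 19^2 = 361 elements since f is irreducible of degree 2.)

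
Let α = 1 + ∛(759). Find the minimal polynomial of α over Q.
m_α(x) = x^3 - 3x^2 + 3x - 760

Set β = α - 1 = ∛(759), so β^3 = 759. Then (α - 1)^3 - 759 = 0, i.e. α is a root of g(x) = (x - 1)^3 - 759 = x^3 - 3x^2 + 3x - 760. Since g(x) = h(x - 1) where h(x) = x^3 - 759, and h is irreducible over Q (because 759 is not a perfect cube, so h has no rational root, and a monic cubic with no rational root is irreducible), g is also irreducible (irreducibility is preserved under the substitution x → x - 1). Hence m_α(x) = x^3 - 3x^2 + 3x - 760.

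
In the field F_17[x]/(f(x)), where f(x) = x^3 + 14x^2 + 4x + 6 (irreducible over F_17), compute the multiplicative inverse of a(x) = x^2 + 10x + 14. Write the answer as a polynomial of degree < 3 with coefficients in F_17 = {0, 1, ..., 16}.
a(x)^(-1) ≡ 7x^2 + 6x + 4 (mod f(x))

Since f is irreducible over F_17, F_17[x]/(f) is a field and a(x) ≠ 0 has an inverse. Apply the extended Euclidean algorithm to f(x) and a(x) in F_17[x]: f(x) = (x + 4)·a(x) + (x + 1);  a(x) = (x + 9)·(x + 1) + (5). The last nonzero remainder is the constant 5 = gcd(f, a) in F_17. Back-substituting through the division chain expresses 5 = s(x)·a(x) + t(x)·f(x) with s(x) ≡ x^2 + 13x + 3 (mod f), so (x^2 + 13x + 3)·a(x) ≡ 5 (mod f). Multiplying by 5^(-1) ≡ 7 in F_17 gives a(x)^(-1) ≡ 7·(x^2 + 13x + 3) ≡ 7x^2 + 6x + 4 (mod f). Check: (x^2 + 10x + 14)·(7x^2 + 6x + 4) = 7x^4 + 8x^3 + 9x^2 + 5x + 5 ≡ 1 (mod x^3 + 14x^2 + 4x + 6).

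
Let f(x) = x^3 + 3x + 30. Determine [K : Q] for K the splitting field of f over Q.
[K : Q] = 6

By the rational root test, any rational root of the monic integer polynomial f(x) = x^3 + 3x + 30 must be an integer dividing the constant term 30, i.e. one of ±{1, 2, 3, 5, 6, 10, 15, 30}. Evaluating: f(1) = 34, f(-1) = 26, f(2) = 44, f(-2) = 16, f(3) = 66, f(-3) = -6, f(5) = 170, f(-5) = -110, f(6) = 264, f(-6) = -204, f(10) = 1060, f(-10) = -1000, f(15) = 3450, f(-15) = -3390, f(30) = 27120, f(-30) = -27060; none is 0, so f has no rational root and is therefore irreducible over Q (a cubic with no linear factor over a field is irreducible). For an irreducible cubic, the Galois group is A_3 or S_3 according as the discriminant disc(f) = -4a^3 - 27b^2 = -4·(3)^3 - 27·(30)^2 = -24408 is or is not a square in Q. Here disc(f) = -24408 is not a perfect square in Q, so the Galois group of f over Q is not contained in A_3 and must be all of S_3. The splitting field has degree |S_3| = 6 over Q, so [K : Q] = 6.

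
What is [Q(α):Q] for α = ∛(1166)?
[Q(α):Q] = 3

The minimal polynomial of α is x^3 - 1166, irreducible over Q since 1166 is not a perfect cube (so x^3 - 1166 has no rational root). Hence [Q(α):Q] = deg(m_α) = 3.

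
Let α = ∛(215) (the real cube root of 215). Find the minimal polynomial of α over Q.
m_α(x) = x^3 - 215

α satisfies α^3 = 215, so x^3 - 215 annihilates α. By the rational root test, a rational root p/q (in lowest terms) of x^3 - 215 would satisfy p^3 = 215 q^3, forcing q = 1 and p^3 = 215; but 215 is not a perfect cube, contradiction. A monic cubic over Q with no rational root is irreducible (any nontrivial factorization would include a linear factor). Hence x^3 - 215 is the minimal polynomial of α, and in particular [Q(α):Q] = 3.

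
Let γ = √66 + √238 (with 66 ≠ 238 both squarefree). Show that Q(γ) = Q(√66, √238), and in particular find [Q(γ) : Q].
[Q(γ) : Q] = 4 (equivalently, Q(γ) = Q(√66, √238))

Obviously Q(γ) ⊆ Q(√66, √238), and [Q(√66, √238):Q] = 4 (since 66, 238 are distinct squarefree integers > 1 with 15708 not a perfect square). To show equality we compute the minimal polynomial of γ. From γ = √66 + √238: γ^2 = 66 + 2√(15708) + 238 = 304 + 2√(15708), so γ^2 - 304 = 2√(15708); squaring, (γ^2 - 304)^2 = 4·15708, i.e. γ^4 - 608γ^2 + 92416 - 62832 = 0, i.e. γ^4 - 608γ^2 + 29584 = 0. So γ is a root of x^4 - 608x^2 + 29584. This polynomial is irreducible over Q: it has no rational root (each ±√66 ± √238 is irrational), and any factorization into two quadratics over Q would force √(15708) ∈ Q (pairing opposite roots) or √66, √238 ∈ Q (other pairings), all impossible. Hence [Q(γ):Q] = 4 = [Q(√66, √238):Q], so Q(γ) = Q(√66, √238).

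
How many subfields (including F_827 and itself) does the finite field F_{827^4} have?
F_{827^4} has 3 subfields

The subfields of F_{p^n} are exactly the fields F_{p^d} for d | n (each is the fixed field of the unique index-d subgroup of Gal(F_{p^n}/F_p) ≅ Z/nZ). The divisors of n = 4 are {1, 2, 4}, giving 3 subfields: F_{827^1}, F_{827^2}, F_{827^4}.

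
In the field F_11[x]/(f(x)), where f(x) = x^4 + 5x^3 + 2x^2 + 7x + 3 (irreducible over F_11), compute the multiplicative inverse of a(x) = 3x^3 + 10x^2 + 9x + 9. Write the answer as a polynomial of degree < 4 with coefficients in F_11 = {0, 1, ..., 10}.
a(x)^(-1) ≡ 8x^3 + 10x^2 + 2x + 10 (mod f(x))

Since f is irreducible over F_11, F_11[x]/(f) is a field and a(x) ≠ 0 has an inverse. Apply the extended Euclidean algorithm to f(x) and a(x) in F_11[x]: f(x) = (4x + 3)·a(x) + (2x^2 + 10x + 9);  a(x) = (7x + 3)·(2x^2 + 10x + 9) + (4x + 4);  (2x^2 + 10x + 9) = (6x + 2)·(4x + 4) + (1). The last nonzero remainder is the constant 1 = gcd(f, a) in F_11. Back-substituting through the division chain expresses 1 = s(x)·a(x) + t(x)·f(x) with s(x) ≡ 8x^3 + 10x^2 + 2x + 10 (mod f), so a(x)^(-1) ≡ s(x) = 8x^3 + 10x^2 + 2x + 10 (mod f). Check: (3x^3 + 10x^2 + 9x + 9)·(8x^3 + 10x^2 + 2x + 10) = 2x^6 + 2x^4 + 3x^3 + 10x^2 + 9x + 2 ≡ 1 (mod x^4 + 5x^3 + 2x^2 + 7x + 3).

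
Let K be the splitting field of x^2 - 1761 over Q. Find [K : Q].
[K : Q] = 2

f(x) = x^2 - 1761 factors as (x - √1761)(x + √1761). The splitting field is K = Q(√1761). Since 1761 is squarefree and > 1, it is not a perfect square, so x^2 - 1761 is irreducible over Q and [Q(√1761) : Q] = 2. Hence [K : Q] = 2.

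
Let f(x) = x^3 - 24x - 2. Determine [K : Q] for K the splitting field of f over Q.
[K : Q] = 6

By the rational root test, any rational root of the monic integer polynomial f(x) = x^3 - 24x - 2 must be an integer dividing the constant term -2, i.e. one of ±{1, 2}. Evaluating: f(1) = -25, f(-1) = 21, f(2) = -42, f(-2) = 38; none is 0, so f has no rational root and is therefore irreducible over Q (a cubic with no linear factor over a field is irreducible). For an irreducible cubic, the Galois group is A_3 or S_3 according as the discriminant disc(f) = -4a^3 - 27b^2 = -4·(-24)^3 - 27·(-2)^2 = 55188 is or is not a square in Q. Here disc(f) = 55188 is not a perfect square in Q, so the Galois group of f over Q is not contained in A_3 and must be all of S_3. The splitting field has degree |S_3| = 6 over Q, so [K : Q] = 6.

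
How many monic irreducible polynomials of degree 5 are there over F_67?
There are 270025008 monic irreducible polynomials of degree 5 over F_67

Each element of F_{67^5} that lies in no proper subfield is a root of exactly one monic irreducible of degree 5 over F_67, and each such polynomial has 5 distinct roots in F_{67^5}. By Möbius inversion the count is N_67(5) = (1/5) Σ_{d|5} μ(5/d) · 67^d = (1/5)(μ(5)·67^1 + μ(1)·67^5) = 1350125040/5 = 270025008.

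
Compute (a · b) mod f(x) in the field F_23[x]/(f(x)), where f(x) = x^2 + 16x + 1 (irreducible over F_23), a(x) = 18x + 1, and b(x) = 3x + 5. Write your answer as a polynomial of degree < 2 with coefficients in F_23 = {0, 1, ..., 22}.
a · b ≡ 11x + 20 (mod f(x))

Multiply in F_23[x]: a(x)·b(x) = (18x + 1)·(3x + 5) = 8x^2 + x + 5. This has degree ≥ 2, so divide by f(x) over F_23: 8x^2 + x + 5 = (8)·(x^2 + 16x + 1) + (11x + 20). Hence a·b ≡ 11x + 20 (mod f). (F_23[x]/(f) is a field with 23^2 = 529 elements since f is irreducible of degree 2.)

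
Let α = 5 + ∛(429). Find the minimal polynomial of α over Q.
m_α(x) = x^3 - 15x^2 + 75x - 554

Set β = α - 5 = ∛(429), so β^3 = 429. Then (α - 5)^3 - 429 = 0, i.e. α is a root of g(x) = (x - 5)^3 - 429 = x^3 - 15x^2 + 75x - 554. Since g(x) = h(x - 5) where h(x) = x^3 - 429, and h is irreducible over Q (because 429 is not a perfect cube, so h has no rational root, and a monic cubic with no rational root is irreducible), g is also irreducible (irreducibility is preserved under the substitution x → x - 5). Hence m_α(x) = x^3 - 15x^2 + 75x - 554.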